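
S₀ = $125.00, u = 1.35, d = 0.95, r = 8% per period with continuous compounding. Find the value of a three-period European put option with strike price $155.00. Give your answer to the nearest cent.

Risk-neutral probability p = (e^0.08 − 0.95)/(1.35 − 0.95) = 0.1333/0.4000 = 0.3332
Terminal stock prices: S_uuu = 307.5, S_uud = 216.4, S_udd = 152.3, S_ddd = 107.2
Terminal payoffs (K − S): max(-152.5, 0) = 0, max(-61.42, 0) = 0, max(2.703, 0) = 2.703, max(47.83, 0) = 47.83
Node uu (S = 227.8): V_uu = e^(−0.08)·[0.3332·0.0000 + 0.6668·0.0000] = 0.0000
Node ud (S = 160.3): V_ud = e^(−0.08)·[0.3332·0.0000 + 0.6668·2.7031] = 1.6638
Node dd (S = 112.8): V_dd = e^(−0.08)·[0.3332·2.7031 + 0.6668·47.8281] = 30.2705
Node u (S = 168.8): V_u = e^(−0.08)·[0.3332·0.0000 + 0.6668·1.6638] = 1.0241
Node d (S = 118.8): V_d = e^(−0.08)·[0.3332·1.6638 + 0.6668·30.2705] = 19.1438
Node 0 (S = 125): V_0 = e^(−0.08)·[0.3332·1.0241 + 0.6668·19.1438] = 12.0984

$12.10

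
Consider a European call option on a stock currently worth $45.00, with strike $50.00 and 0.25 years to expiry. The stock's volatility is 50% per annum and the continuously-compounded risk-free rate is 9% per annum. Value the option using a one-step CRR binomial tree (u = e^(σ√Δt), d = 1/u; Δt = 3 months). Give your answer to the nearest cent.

CRR parameters: u = e^(σ√Δt) = e^(0.5·√0.25) = 1.2840, d = 1/u = 0.7788
Per-period rate: rΔt = 0.09·0.25 = 0.0225, so R = e^0.0225 = 1.0228
Risk-neutral probability p = (e^0.0225 − 0.7788)/(1.2840 − 0.7788) = 0.2440/0.5052 = 0.4829
Terminal stock prices: S_u = 57.78, S_d = 35.05
Terminal payoffs (S − K): max(7.781, 0) = 7.781, max(-14.95, 0) = 0
Node 0 (S = 45): V_0 = e^(−0.0225)·[0.4829·7.7811 + 0.5171·0.0000] = 3.6736

$3.67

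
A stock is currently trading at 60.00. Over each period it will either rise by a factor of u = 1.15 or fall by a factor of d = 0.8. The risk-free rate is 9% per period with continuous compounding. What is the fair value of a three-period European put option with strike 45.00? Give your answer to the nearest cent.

Risk-neutral probability p = (e^0.09 − 0.8)/(1.15 − 0.8) = 0.2942/0.3500 = 0.8405
Terminal stock prices: S_uuu = 91.25, S_uud = 63.48, S_udd = 44.16, S_ddd = 30.72
Terminal payoffs (K − S): max(-46.25, 0) = 0, max(-18.48, 0) = 0, max(0.84, 0) = 0.84, max(14.28, 0) = 14.28
Node uu (S = 79.35): V_uu = e^(−0.09)·[0.8405·0.0000 + 0.1595·0.0000] = 0.0000
Node ud (S = 55.2): V_ud = e^(−0.09)·[0.8405·0.0000 + 0.1595·0.8400] = 0.1225
Node dd (S = 38.4): V_dd = e^(−0.09)·[0.8405·0.8400 + 0.1595·14.2800] = 2.7269
Node u (S = 69): V_u = e^(−0.09)·[0.8405·0.0000 + 0.1595·0.1225] = 0.0179
Node d (S = 48): V_d = e^(−0.09)·[0.8405·0.1225 + 0.1595·2.7269] = 0.4916
Node 0 (S = 60): V_0 = e^(−0.09)·[0.8405·0.0179 + 0.1595·0.4916] = 0.0854

0.09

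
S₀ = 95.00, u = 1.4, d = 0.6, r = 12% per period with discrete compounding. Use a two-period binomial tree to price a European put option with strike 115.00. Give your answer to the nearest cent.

20.66

Risk-neutral probability p = (1 + 0.12 − 0.6)/(1.4 − 0.6) = 0.5200/0.8000 = 0.6500
Terminal stock prices: S_uu = 186.2, S_ud = 79.8, S_dd = 34.2
Terminal payoffs (K − S): max(-71.2, 0) = 0, max(35.2, 0) = 35.2, max(80.8, 0) = 80.8
Node u (S = 133): V_u = 1/1.12·[0.6500·0.0000 + 0.3500·35.2000] = 11.0000
Node d (S = 57): V_d = 1/1.12·[0.6500·35.2000 + 0.3500·80.8000] = 45.6786
Node 0 (S = 95): V_0 = 1/1.12·[0.6500·11.0000 + 0.3500·45.6786] = 20.6585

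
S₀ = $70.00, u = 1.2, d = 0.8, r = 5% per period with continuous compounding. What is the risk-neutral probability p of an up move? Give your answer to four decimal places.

p = 0.6282

Risk-neutral probability p = (e^0.05 − 0.8)/(1.2 − 0.8) = 0.2513/0.4000 = 0.6282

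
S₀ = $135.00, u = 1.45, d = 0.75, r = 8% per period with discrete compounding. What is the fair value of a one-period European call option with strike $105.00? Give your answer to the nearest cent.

$39.61

Risk-neutral probability p = (1 + 0.08 − 0.75)/(1.45 − 0.75) = 0.3300/0.7000 = 0.4714
Terminal stock prices: S_u = 195.8, S_d = 101.2
Terminal payoffs (S − K): max(90.75, 0) = 90.75, max(-3.75, 0) = 0
Node 0 (S = 135): V_0 = 1/1.08·[0.4714·90.7500 + 0.5286·0.0000] = 39.6131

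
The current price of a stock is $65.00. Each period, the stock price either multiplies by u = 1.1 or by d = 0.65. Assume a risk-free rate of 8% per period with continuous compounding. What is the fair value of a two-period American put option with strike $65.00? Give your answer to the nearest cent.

Risk-neutral probability p = (e^0.08 − 0.65)/(1.1 − 0.65) = 0.4333/0.4500 = 0.9629
Terminal stock prices: S_uu = 78.65, S_ud = 46.48, S_dd = 27.46
Terminal payoffs (K − S): max(-13.65, 0) = 0, max(18.52, 0) = 18.52, max(37.54, 0) = 37.54
Node u (S = 71.5): continuation = e^(−0.08)·[0.9629·0.0000 + 0.0371·18.5250] = 0.6351; exercise value = 0.0000 ≤ continuation, so V_u = 0.6351
Node d (S = 42.25): continuation = e^(−0.08)·[0.9629·18.5250 + 0.0371·37.5375] = 17.7526; exercise value = 22.7500 > continuation, so V_d = 22.7500 (exercise)
Node 0 (S = 65): continuation = e^(−0.08)·[0.9629·0.6351 + 0.0371·22.7500] = 1.3445; exercise value = 0.0000 ≤ continuation, so V_0 = 1.3445

$1.34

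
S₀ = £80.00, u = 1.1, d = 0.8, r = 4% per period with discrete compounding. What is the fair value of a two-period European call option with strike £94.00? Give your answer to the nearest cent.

Risk-neutral probability p = (1 + 0.04 − 0.8)/(1.1 − 0.8) = 0.2400/0.3000 = 0.8000
Terminal stock prices: S_uu = 96.8, S_ud = 70.4, S_dd = 51.2
Terminal payoffs (S − K): max(2.8, 0) = 2.8, max(-23.6, 0) = 0, max(-42.8, 0) = 0
Node u (S = 88): V_u = 1/1.04·[0.8000·2.8000 + 0.2000·0.0000] = 2.1538
Node d (S = 64): V_d = 1/1.04·[0.8000·0.0000 + 0.2000·0.0000] = 0.0000
Node 0 (S = 80): V_0 = 1/1.04·[0.8000·2.1538 + 0.2000·0.0000] = 1.6568

£1.66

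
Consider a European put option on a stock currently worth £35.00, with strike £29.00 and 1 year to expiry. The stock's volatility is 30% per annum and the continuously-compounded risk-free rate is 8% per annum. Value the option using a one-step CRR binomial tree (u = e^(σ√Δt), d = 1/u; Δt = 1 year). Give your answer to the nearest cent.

CRR parameters: u = e^(σ√Δt) = e^(0.3·√1) = 1.3499, d = 1/u = 0.7408
Per-period rate: rΔt = 0.08·1 = 0.08, so R = e^0.08 = 1.0833
Risk-neutral probability p = (e^0.08 − 0.7408)/(1.3499 − 0.7408) = 0.3425/0.6090 = 0.5623
Terminal stock prices: S_u = 47.25, S_d = 25.93
Terminal payoffs (K − S): max(-18.25, 0) = 0, max(3.071, 0) = 3.071
Node 0 (S = 35): V_0 = e^(−0.08)·[0.5623·0.0000 + 0.4377·3.0714] = 1.2410

£1.24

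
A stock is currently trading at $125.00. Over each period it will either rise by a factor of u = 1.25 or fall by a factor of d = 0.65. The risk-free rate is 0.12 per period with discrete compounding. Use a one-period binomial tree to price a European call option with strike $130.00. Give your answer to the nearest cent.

$18.36

Risk-neutral probability p = (1 + 0.12 − 0.65)/(1.25 − 0.65) = 0.4700/0.6000 = 0.7833
Terminal stock prices: S_u = 156.2, S_d = 81.25
Terminal payoffs (S − K): max(26.25, 0) = 26.25, max(-48.75, 0) = 0
Node 0 (S = 125): V_0 = 1/1.12·[0.7833·26.2500 + 0.2167·0.0000] = 18.3594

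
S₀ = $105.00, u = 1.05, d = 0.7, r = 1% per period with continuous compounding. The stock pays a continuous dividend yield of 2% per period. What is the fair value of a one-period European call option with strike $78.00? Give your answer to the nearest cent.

Per-period risk-free factor R = e^0.01 = 1.0101; dividend-adjusted growth = e^(0.01−0.02) = 0.9900.
Risk-neutral probability p = (0.9900 − 0.7)/(1.05 − 0.7) = 0.2900/0.3500 = 0.8287
Terminal stock prices: S_u = 110.2, S_d = 73.5
Terminal payoffs (S − K): max(32.25, 0) = 32.25, max(-4.5, 0) = 0
Node 0 (S = 105): V_0 = e^(−0.01)·[0.8287·32.2500 + 0.1713·0.0000] = 26.4601

$26.46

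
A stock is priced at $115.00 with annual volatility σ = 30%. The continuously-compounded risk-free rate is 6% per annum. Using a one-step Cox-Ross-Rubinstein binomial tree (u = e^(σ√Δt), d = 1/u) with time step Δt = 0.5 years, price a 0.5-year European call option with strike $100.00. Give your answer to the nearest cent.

$21.22

CRR parameters: u = e^(σ√Δt) = e^(0.3·√0.5) = 1.2363, d = 1/u = 0.8089
Per-period rate: rΔt = 0.06·0.5 = 0.03, so R = e^0.03 = 1.0305
Risk-neutral probability p = (e^0.03 − 0.8089)/(1.2363 − 0.8089) = 0.2216/0.4275 = 0.5184
Terminal stock prices: S_u = 142.2, S_d = 93.02
Terminal payoffs (S − K): max(42.18, 0) = 42.18, max(-6.981, 0) = 0
Node 0 (S = 115): V_0 = e^(−0.03)·[0.5184·42.1758 + 0.4816·0.0000] = 21.2182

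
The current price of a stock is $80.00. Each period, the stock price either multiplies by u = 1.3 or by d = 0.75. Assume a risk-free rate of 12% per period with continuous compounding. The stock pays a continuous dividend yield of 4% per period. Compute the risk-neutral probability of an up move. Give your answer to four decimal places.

p = 0.6060

Per-period risk-free factor R = e^0.12 = 1.1275; dividend-adjusted growth = e^(0.12−0.04) = 1.0833.
Risk-neutral probability p = (1.0833 − 0.75)/(1.3 − 0.75) = 0.3333/0.5500 = 0.6060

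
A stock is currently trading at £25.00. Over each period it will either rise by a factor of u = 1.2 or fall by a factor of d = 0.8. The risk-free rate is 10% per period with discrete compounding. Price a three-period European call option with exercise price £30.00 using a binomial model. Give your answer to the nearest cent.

£4.18

Risk-neutral probability p = (1 + 0.1 − 0.8)/(1.2 − 0.8) = 0.3000/0.4000 = 0.7500
Terminal stock prices: S_uuu = 43.2, S_uud = 28.8, S_udd = 19.2, S_ddd = 12.8
Terminal payoffs (S − K): max(13.2, 0) = 13.2, max(-1.2, 0) = 0, max(-10.8, 0) = 0, max(-17.2, 0) = 0
Node uu (S = 36): V_uu = 1/1.1·[0.7500·13.2000 + 0.2500·0.0000] = 9.0000
Node ud (S = 24): V_ud = 1/1.1·[0.7500·0.0000 + 0.2500·0.0000] = 0.0000
Node dd (S = 16): V_dd = 1/1.1·[0.7500·0.0000 + 0.2500·0.0000] = 0.0000
Node u (S = 30): V_u = 1/1.1·[0.7500·9.0000 + 0.2500·0.0000] = 6.1364
Node d (S = 20): V_d = 1/1.1·[0.7500·0.0000 + 0.2500·0.0000] = 0.0000
Node 0 (S = 25): V_0 = 1/1.1·[0.7500·6.1364 + 0.2500·0.0000] = 4.1839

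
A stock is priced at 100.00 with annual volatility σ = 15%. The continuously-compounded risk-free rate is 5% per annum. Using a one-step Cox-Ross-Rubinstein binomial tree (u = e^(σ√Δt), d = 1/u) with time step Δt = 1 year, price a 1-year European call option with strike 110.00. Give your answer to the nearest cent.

CRR parameters: u = e^(σ√Δt) = e^(0.15·√1) = 1.1618, d = 1/u = 0.8607
Per-period rate: rΔt = 0.05·1 = 0.05, so R = e^0.05 = 1.0513
Risk-neutral probability p = (e^0.05 − 0.8607)/(1.1618 − 0.8607) = 0.1906/0.3011 = 0.6328
Terminal stock prices: S_u = 116.2, S_d = 86.07
Terminal payoffs (S − K): max(6.183, 0) = 6.183, max(-23.93, 0) = 0
Node 0 (S = 100): V_0 = e^(−0.05)·[0.6328·6.1834 + 0.3672·0.0000] = 3.7222

3.72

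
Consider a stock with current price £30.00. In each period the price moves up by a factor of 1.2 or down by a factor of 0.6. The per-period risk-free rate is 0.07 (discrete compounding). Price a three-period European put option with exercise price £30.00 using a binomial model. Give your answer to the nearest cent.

Risk-neutral probability p = (1 + 0.07 − 0.6)/(1.2 − 0.6) = 0.4700/0.6000 = 0.7833
Terminal stock prices: S_uuu = 51.84, S_uud = 25.92, S_udd = 12.96, S_ddd = 6.48
Terminal payoffs (K − S): max(-21.84, 0) = 0, max(4.08, 0) = 4.08, max(17.04, 0) = 17.04, max(23.52, 0) = 23.52
Node uu (S = 43.2): V_uu = 1/1.07·[0.7833·0.0000 + 0.2167·4.0800] = 0.8262
Node ud (S = 21.6): V_ud = 1/1.07·[0.7833·4.0800 + 0.2167·17.0400] = 6.4374
Node dd (S = 10.8): V_dd = 1/1.07·[0.7833·17.0400 + 0.2167·23.5200] = 17.2374
Node u (S = 36): V_u = 1/1.07·[0.7833·0.8262 + 0.2167·6.4374] = 1.9083
Node d (S = 18): V_d = 1/1.07·[0.7833·6.4374 + 0.2167·17.2374] = 8.2032
Node 0 (S = 30): V_0 = 1/1.07·[0.7833·1.9083 + 0.2167·8.2032] = 3.0582

£3.06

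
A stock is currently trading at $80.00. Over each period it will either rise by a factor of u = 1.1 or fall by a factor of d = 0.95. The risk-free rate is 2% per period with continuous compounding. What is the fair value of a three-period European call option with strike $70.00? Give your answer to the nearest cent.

$14.28

Risk-neutral probability p = (e^0.02 − 0.95)/(1.1 − 0.95) = 0.0702/0.1500 = 0.4680
Terminal stock prices: S_uuu = 106.5, S_uud = 91.96, S_udd = 79.42, S_ddd = 68.59
Terminal payoffs (S − K): max(36.48, 0) = 36.48, max(21.96, 0) = 21.96, max(9.42, 0) = 9.42, max(-1.41, 0) = 0
Node uu (S = 96.8): V_uu = e^(−0.02)·[0.4680·36.4800 + 0.5320·21.9600] = 28.1861
Node ud (S = 83.6): V_ud = e^(−0.02)·[0.4680·21.9600 + 0.5320·9.4200] = 14.9861
Node dd (S = 72.2): V_dd = e^(−0.02)·[0.4680·9.4200 + 0.5320·0.0000] = 4.3213
Node u (S = 88): V_u = e^(−0.02)·[0.4680·28.1861 + 0.5320·14.9861] = 20.7447
Node d (S = 76): V_d = e^(−0.02)·[0.4680·14.9861 + 0.5320·4.3213] = 9.1281
Node 0 (S = 80): V_0 = e^(−0.02)·[0.4680·20.7447 + 0.5320·9.1281] = 14.2764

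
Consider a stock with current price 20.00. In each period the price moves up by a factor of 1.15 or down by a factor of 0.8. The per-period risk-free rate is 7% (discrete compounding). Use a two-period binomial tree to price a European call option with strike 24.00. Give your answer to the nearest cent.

Risk-neutral probability p = (1 + 0.07 − 0.8)/(1.15 − 0.8) = 0.2700/0.3500 = 0.7714
Terminal stock prices: S_uu = 26.45, S_ud = 18.4, S_dd = 12.8
Terminal payoffs (S − K): max(2.45, 0) = 2.45, max(-5.6, 0) = 0, max(-11.2, 0) = 0
Node u (S = 23): V_u = 1/1.07·[0.7714·2.4500 + 0.2286·0.0000] = 1.7664
Node d (S = 16): V_d = 1/1.07·[0.7714·0.0000 + 0.2286·0.0000] = 0.0000
Node 0 (S = 20): V_0 = 1/1.07·[0.7714·1.7664 + 0.2286·0.0000] = 1.2735

1.27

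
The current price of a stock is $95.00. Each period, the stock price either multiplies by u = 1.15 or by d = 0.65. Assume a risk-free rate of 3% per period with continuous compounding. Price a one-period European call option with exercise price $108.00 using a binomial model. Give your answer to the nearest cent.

$0.92

Risk-neutral probability p = (e^0.03 − 0.65)/(1.15 − 0.65) = 0.3805/0.5000 = 0.7609
Terminal stock prices: S_u = 109.2, S_d = 61.75
Terminal payoffs (S − K): max(1.25, 0) = 1.25, max(-46.25, 0) = 0
Node 0 (S = 95): V_0 = e^(−0.03)·[0.7609·1.2500 + 0.2391·0.0000] = 0.9230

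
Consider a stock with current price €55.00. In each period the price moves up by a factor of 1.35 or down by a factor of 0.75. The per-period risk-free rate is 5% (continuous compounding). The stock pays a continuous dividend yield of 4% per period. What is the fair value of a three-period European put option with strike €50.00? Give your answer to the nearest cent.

Per-period risk-free factor R = e^0.05 = 1.0513; dividend-adjusted growth = e^(0.05−0.04) = 1.0101.
Risk-neutral probability p = (1.0101 − 0.75)/(1.35 − 0.75) = 0.2601/0.6000 = 0.4334
Terminal stock prices: S_uuu = 135.3, S_uud = 75.18, S_udd = 41.77, S_ddd = 23.2
Terminal payoffs (K − S): max(-85.32, 0) = 0, max(-25.18, 0) = 0, max(8.234, 0) = 8.234, max(26.8, 0) = 26.8
Node uu (S = 100.2): V_uu = e^(−0.05)·[0.4334·0.0000 + 0.5666·0.0000] = 0.0000
Node ud (S = 55.69): V_ud = e^(−0.05)·[0.4334·0.0000 + 0.5666·8.2344] = 4.4379
Node dd (S = 30.94): V_dd = e^(−0.05)·[0.4334·8.2344 + 0.5666·26.7969] = 17.8370
Node u (S = 74.25): V_u = e^(−0.05)·[0.4334·0.0000 + 0.5666·4.4379] = 2.3918
Node d (S = 41.25): V_d = e^(−0.05)·[0.4334·4.4379 + 0.5666·17.8370] = 11.4429
Node 0 (S = 55): V_0 = e^(−0.05)·[0.4334·2.3918 + 0.5666·11.4429] = 7.1533

€7.15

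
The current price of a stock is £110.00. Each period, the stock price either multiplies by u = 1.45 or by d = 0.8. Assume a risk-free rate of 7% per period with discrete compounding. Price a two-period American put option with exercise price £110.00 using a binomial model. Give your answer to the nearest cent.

£12.02

Risk-neutral probability p = (1 + 0.07 − 0.8)/(1.45 − 0.8) = 0.2700/0.6500 = 0.4154
Terminal stock prices: S_uu = 231.3, S_ud = 127.6, S_dd = 70.4
Terminal payoffs (K − S): max(-121.3, 0) = 0, max(-17.6, 0) = 0, max(39.6, 0) = 39.6
Node u (S = 159.5): continuation = 1/1.07·[0.4154·0.0000 + 0.5846·0.0000] = 0.0000; exercise value = 0.0000 ≤ continuation, so V_u = 0.0000
Node d (S = 88): continuation = 1/1.07·[0.4154·0.0000 + 0.5846·39.6000] = 21.6362; exercise value = 22.0000 > continuation, so V_d = 22.0000 (exercise)
Node 0 (S = 110): continuation = 1/1.07·[0.4154·0.0000 + 0.5846·22.0000] = 12.0201; exercise value = 0.0000 ≤ continuation, so V_0 = 12.0201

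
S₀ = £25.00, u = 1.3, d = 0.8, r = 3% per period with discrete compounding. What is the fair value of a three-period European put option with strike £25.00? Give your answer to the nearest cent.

Risk-neutral probability p = (1 + 0.03 − 0.8)/(1.3 − 0.8) = 0.2300/0.5000 = 0.4600
Terminal stock prices: S_uuu = 54.93, S_uud = 33.8, S_udd = 20.8, S_ddd = 12.8
Terminal payoffs (K − S): max(-29.93, 0) = 0, max(-8.8, 0) = 0, max(4.2, 0) = 4.2, max(12.2, 0) = 12.2
Node uu (S = 42.25): V_uu = 1/1.03·[0.4600·0.0000 + 0.5400·0.0000] = 0.0000
Node ud (S = 26): V_ud = 1/1.03·[0.4600·0.0000 + 0.5400·4.2000] = 2.2019
Node dd (S = 16): V_dd = 1/1.03·[0.4600·4.2000 + 0.5400·12.2000] = 8.2718
Node u (S = 32.5): V_u = 1/1.03·[0.4600·0.0000 + 0.5400·2.2019] = 1.1544
Node d (S = 20): V_d = 1/1.03·[0.4600·2.2019 + 0.5400·8.2718] = 5.3201
Node 0 (S = 25): V_0 = 1/1.03·[0.4600·1.1544 + 0.5400·5.3201] = 3.3047

£3.30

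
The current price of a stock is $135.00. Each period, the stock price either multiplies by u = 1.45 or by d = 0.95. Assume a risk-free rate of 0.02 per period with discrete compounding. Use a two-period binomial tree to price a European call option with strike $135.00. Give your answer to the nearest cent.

Risk-neutral probability p = (1 + 0.02 − 0.95)/(1.45 − 0.95) = 0.0700/0.5000 = 0.1400
Terminal stock prices: S_uu = 283.8, S_ud = 186, S_dd = 121.8
Terminal payoffs (S − K): max(148.8, 0) = 148.8, max(50.96, 0) = 50.96, max(-13.16, 0) = 0
Node u (S = 195.8): V_u = 1/1.02·[0.1400·148.8375 + 0.8600·50.9625] = 63.3971
Node d (S = 128.2): V_d = 1/1.02·[0.1400·50.9625 + 0.8600·0.0000] = 6.9949
Node 0 (S = 135): V_0 = 1/1.02·[0.1400·63.3971 + 0.8600·6.9949] = 14.5992

$14.60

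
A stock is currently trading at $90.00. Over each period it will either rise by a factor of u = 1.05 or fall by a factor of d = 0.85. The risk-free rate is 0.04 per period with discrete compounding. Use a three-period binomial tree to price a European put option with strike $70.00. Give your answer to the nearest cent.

$0.01

Risk-neutral probability p = (1 + 0.04 − 0.85)/(1.05 − 0.85) = 0.1900/0.2000 = 0.9500
Terminal stock prices: S_uuu = 104.2, S_uud = 84.34, S_udd = 68.28, S_ddd = 55.27
Terminal payoffs (K − S): max(-34.19, 0) = 0, max(-14.34, 0) = 0, max(1.724, 0) = 1.724, max(14.73, 0) = 14.73
Node uu (S = 99.23): V_uu = 1/1.04·[0.9500·0.0000 + 0.0500·0.0000] = 0.0000
Node ud (S = 80.33): V_ud = 1/1.04·[0.9500·0.0000 + 0.0500·1.7238] = 0.0829
Node dd (S = 65.02): V_dd = 1/1.04·[0.9500·1.7238 + 0.0500·14.7288] = 2.2827
Node u (S = 94.5): V_u = 1/1.04·[0.9500·0.0000 + 0.0500·0.0829] = 0.0040
Node d (S = 76.5): V_d = 1/1.04·[0.9500·0.0829 + 0.0500·2.2827] = 0.1854
Node 0 (S = 90): V_0 = 1/1.04·[0.9500·0.0040 + 0.0500·0.1854] = 0.0126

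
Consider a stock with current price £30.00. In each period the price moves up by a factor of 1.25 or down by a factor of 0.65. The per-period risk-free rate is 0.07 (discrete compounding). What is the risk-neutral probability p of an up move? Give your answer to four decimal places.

Risk-neutral probability p = (1 + 0.07 − 0.65)/(1.25 − 0.65) = 0.4200/0.6000 = 0.7000

p = 0.7000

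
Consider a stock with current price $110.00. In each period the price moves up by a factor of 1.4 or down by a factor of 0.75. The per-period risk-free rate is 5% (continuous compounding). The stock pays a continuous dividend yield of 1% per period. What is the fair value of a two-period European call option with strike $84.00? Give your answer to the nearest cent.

Per-period risk-free factor R = e^0.05 = 1.0513; dividend-adjusted growth = e^(0.05−0.01) = 1.0408.
Risk-neutral probability p = (1.0408 − 0.75)/(1.4 − 0.75) = 0.2908/0.6500 = 0.4474
Terminal stock prices: S_uu = 215.6, S_ud = 115.5, S_dd = 61.88
Terminal payoffs (S − K): max(131.6, 0) = 131.6, max(31.5, 0) = 31.5, max(-22.12, 0) = 0
Node u (S = 154): V_u = e^(−0.05)·[0.4474·131.6000 + 0.5526·31.5000] = 72.5644
Node d (S = 82.5): V_d = e^(−0.05)·[0.4474·31.5000 + 0.5526·0.0000] = 13.4058
Node 0 (S = 110): V_0 = e^(−0.05)·[0.4474·72.5644 + 0.5526·13.4058] = 37.9288

$37.93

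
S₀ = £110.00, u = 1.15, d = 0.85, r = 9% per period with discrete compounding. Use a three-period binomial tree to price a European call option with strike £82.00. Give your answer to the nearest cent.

Risk-neutral probability p = (1 + 0.09 − 0.85)/(1.15 − 0.85) = 0.2400/0.3000 = 0.8000
Terminal stock prices: S_uuu = 167.3, S_uud = 123.7, S_udd = 91.4, S_ddd = 67.55
Terminal payoffs (S − K): max(85.3, 0) = 85.3, max(41.65, 0) = 41.65, max(9.396, 0) = 9.396, max(-14.45, 0) = 0
Node uu (S = 145.5): V_uu = 1/1.09·[0.8000·85.2962 + 0.2000·41.6537] = 70.2456
Node ud (S = 107.5): V_ud = 1/1.09·[0.8000·41.6537 + 0.2000·9.3962] = 32.2956
Node dd (S = 79.47): V_dd = 1/1.09·[0.8000·9.3962 + 0.2000·0.0000] = 6.8963
Node u (S = 126.5): V_u = 1/1.09·[0.8000·70.2456 + 0.2000·32.2956] = 57.4822
Node d (S = 93.5): V_d = 1/1.09·[0.8000·32.2956 + 0.2000·6.8963] = 24.9686
Node 0 (S = 110): V_0 = 1/1.09·[0.8000·57.4822 + 0.2000·24.9686] = 46.7702

£46.77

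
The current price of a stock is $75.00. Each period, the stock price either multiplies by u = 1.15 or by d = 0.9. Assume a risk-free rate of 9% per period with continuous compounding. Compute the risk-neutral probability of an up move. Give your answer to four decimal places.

p = 0.7767

Risk-neutral probability p = (e^0.09 − 0.9)/(1.15 − 0.9) = 0.1942/0.2500 = 0.7767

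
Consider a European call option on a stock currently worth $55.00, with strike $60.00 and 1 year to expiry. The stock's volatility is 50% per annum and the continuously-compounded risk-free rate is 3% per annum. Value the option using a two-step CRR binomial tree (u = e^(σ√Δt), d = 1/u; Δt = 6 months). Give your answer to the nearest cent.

CRR parameters: u = e^(σ√Δt) = e^(0.5·√0.5) = 1.4241, d = 1/u = 0.7022
Per-period rate: rΔt = 0.03·0.5 = 0.015, so R = e^0.015 = 1.0151
Risk-neutral probability p = (e^0.015 − 0.7022)/(1.4241 − 0.7022) = 0.3129/0.7219 = 0.4335
Terminal stock prices: S_uu = 111.5, S_ud = 55, S_dd = 27.12
Terminal payoffs (S − K): max(51.55, 0) = 51.55, max(-5, 0) = 0, max(-32.88, 0) = 0
Node u (S = 78.33): V_u = e^(−0.015)·[0.4335·51.5463 + 0.5665·0.0000] = 22.0104
Node d (S = 38.62): V_d = e^(−0.015)·[0.4335·0.0000 + 0.5665·0.0000] = 0.0000
Node 0 (S = 55): V_0 = e^(−0.015)·[0.4335·22.0104 + 0.5665·0.0000] = 9.3985

$9.40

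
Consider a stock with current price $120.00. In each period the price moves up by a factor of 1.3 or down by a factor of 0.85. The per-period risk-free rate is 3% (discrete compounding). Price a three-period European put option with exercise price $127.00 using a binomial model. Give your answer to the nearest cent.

Risk-neutral probability p = (1 + 0.03 − 0.85)/(1.3 − 0.85) = 0.1800/0.4500 = 0.4000
Terminal stock prices: S_uuu = 263.6, S_uud = 172.4, S_udd = 112.7, S_ddd = 73.69
Terminal payoffs (K − S): max(-136.6, 0) = 0, max(-45.38, 0) = 0, max(14.29, 0) = 14.29, max(53.31, 0) = 53.31
Node uu (S = 202.8): V_uu = 1/1.03·[0.4000·0.0000 + 0.6000·0.0000] = 0.0000
Node ud (S = 132.6): V_ud = 1/1.03·[0.4000·0.0000 + 0.6000·14.2900] = 8.3243
Node dd (S = 86.7): V_dd = 1/1.03·[0.4000·14.2900 + 0.6000·53.3050] = 36.6010
Node u (S = 156): V_u = 1/1.03·[0.4000·0.0000 + 0.6000·8.3243] = 4.8491
Node d (S = 102): V_d = 1/1.03·[0.4000·8.3243 + 0.6000·36.6010] = 24.5537
Node 0 (S = 120): V_0 = 1/1.03·[0.4000·4.8491 + 0.6000·24.5537] = 16.1863

$16.19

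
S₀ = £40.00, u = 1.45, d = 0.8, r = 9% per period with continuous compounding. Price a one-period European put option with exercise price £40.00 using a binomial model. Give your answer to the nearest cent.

£4.00

Risk-neutral probability p = (e^0.09 − 0.8)/(1.45 − 0.8) = 0.2942/0.6500 = 0.4526
Terminal stock prices: S_u = 58, S_d = 32
Terminal payoffs (K − S): max(-18, 0) = 0, max(8, 0) = 8
Node 0 (S = 40): V_0 = e^(−0.09)·[0.4526·0.0000 + 0.5474·8.0000] = 4.0025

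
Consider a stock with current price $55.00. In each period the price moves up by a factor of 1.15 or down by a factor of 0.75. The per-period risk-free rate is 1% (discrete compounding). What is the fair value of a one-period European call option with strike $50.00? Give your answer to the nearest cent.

Risk-neutral probability p = (1 + 0.01 − 0.75)/(1.15 − 0.75) = 0.2600/0.4000 = 0.6500
Terminal stock prices: S_u = 63.25, S_d = 41.25
Terminal payoffs (S − K): max(13.25, 0) = 13.25, max(-8.75, 0) = 0
Node 0 (S = 55): V_0 = 1/1.01·[0.6500·13.2500 + 0.3500·0.0000] = 8.5272

$8.53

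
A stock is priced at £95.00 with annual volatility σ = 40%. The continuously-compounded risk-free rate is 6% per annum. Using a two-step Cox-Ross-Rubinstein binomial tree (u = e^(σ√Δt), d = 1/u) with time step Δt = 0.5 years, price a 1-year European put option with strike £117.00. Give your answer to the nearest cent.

£26.22

CRR parameters: u = e^(σ√Δt) = e^(0.4·√0.5) = 1.3269, d = 1/u = 0.7536
Per-period rate: rΔt = 0.06·0.5 = 0.03, so R = e^0.03 = 1.0305
Risk-neutral probability p = (e^0.03 − 0.7536)/(1.3269 − 0.7536) = 0.2768/0.5733 = 0.4829
Terminal stock prices: S_uu = 167.3, S_ud = 95, S_dd = 53.96
Terminal payoffs (K − S): max(-50.26, 0) = 0, max(22, 0) = 22, max(63.04, 0) = 63.04
Node u (S = 126.1): V_u = e^(−0.03)·[0.4829·0.0000 + 0.5171·22.0000] = 11.0404
Node d (S = 71.6): V_d = e^(−0.03)·[0.4829·22.0000 + 0.5171·63.0428] = 41.9465
Node 0 (S = 95): V_0 = e^(−0.03)·[0.4829·11.0404 + 0.5171·41.9465] = 26.2238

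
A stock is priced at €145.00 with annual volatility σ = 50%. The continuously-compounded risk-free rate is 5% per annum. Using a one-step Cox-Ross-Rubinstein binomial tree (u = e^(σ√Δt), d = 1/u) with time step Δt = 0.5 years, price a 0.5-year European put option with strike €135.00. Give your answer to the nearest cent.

€17.88

CRR parameters: u = e^(σ√Δt) = e^(0.5·√0.5) = 1.4241, d = 1/u = 0.7022
Per-period rate: rΔt = 0.05·0.5 = 0.025, so R = e^0.025 = 1.0253
Risk-neutral probability p = (e^0.025 − 0.7022)/(1.4241 − 0.7022) = 0.3231/0.7219 = 0.4476
Terminal stock prices: S_u = 206.5, S_d = 101.8
Terminal payoffs (K − S): max(-71.5, 0) = 0, max(33.18, 0) = 33.18
Node 0 (S = 145): V_0 = e^(−0.025)·[0.4476·0.0000 + 0.5524·33.1827] = 17.8780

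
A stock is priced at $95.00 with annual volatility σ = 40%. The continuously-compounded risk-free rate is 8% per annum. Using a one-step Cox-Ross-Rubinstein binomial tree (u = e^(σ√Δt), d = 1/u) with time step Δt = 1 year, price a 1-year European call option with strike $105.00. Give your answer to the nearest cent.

CRR parameters: u = e^(σ√Δt) = e^(0.4·√1) = 1.4918, d = 1/u = 0.6703
Per-period rate: rΔt = 0.08·1 = 0.08, so R = e^0.08 = 1.0833
Risk-neutral probability p = (e^0.08 − 0.6703)/(1.4918 − 0.6703) = 0.4130/0.8215 = 0.5027
Terminal stock prices: S_u = 141.7, S_d = 63.68
Terminal payoffs (S − K): max(36.72, 0) = 36.72, max(-41.32, 0) = 0
Node 0 (S = 95): V_0 = e^(−0.08)·[0.5027·36.7233 + 0.4973·0.0000] = 17.0414

$17.04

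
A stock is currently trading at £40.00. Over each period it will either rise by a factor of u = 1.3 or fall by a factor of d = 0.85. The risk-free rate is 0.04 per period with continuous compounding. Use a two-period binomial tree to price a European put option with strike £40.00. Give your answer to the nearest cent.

Risk-neutral probability p = (e^0.04 − 0.85)/(1.3 − 0.85) = 0.1908/0.4500 = 0.4240
Terminal stock prices: S_uu = 67.6, S_ud = 44.2, S_dd = 28.9
Terminal payoffs (K − S): max(-27.6, 0) = 0, max(-4.2, 0) = 0, max(11.1, 0) = 11.1
Node u (S = 52): V_u = e^(−0.04)·[0.4240·0.0000 + 0.5760·0.0000] = 0.0000
Node d (S = 34): V_d = e^(−0.04)·[0.4240·0.0000 + 0.5760·11.1000] = 6.1426
Node 0 (S = 40): V_0 = e^(−0.04)·[0.4240·0.0000 + 0.5760·6.1426] = 3.3993

£3.40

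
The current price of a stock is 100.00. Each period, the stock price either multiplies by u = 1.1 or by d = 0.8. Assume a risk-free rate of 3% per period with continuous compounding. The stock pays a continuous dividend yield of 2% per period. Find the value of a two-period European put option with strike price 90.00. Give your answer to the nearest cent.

Per-period risk-free factor R = e^0.03 = 1.0305; dividend-adjusted growth = e^(0.03−0.02) = 1.0101.
Risk-neutral probability p = (1.0101 − 0.8)/(1.1 − 0.8) = 0.2101/0.3000 = 0.7002
Terminal stock prices: S_uu = 121, S_ud = 88, S_dd = 64
Terminal payoffs (K − S): max(-31, 0) = 0, max(2, 0) = 2, max(26, 0) = 26
Node u (S = 110): V_u = e^(−0.03)·[0.7002·0.0000 + 0.2998·2.0000] = 0.5819
Node d (S = 80): V_d = e^(−0.03)·[0.7002·2.0000 + 0.2998·26.0000] = 8.9242
Node 0 (S = 100): V_0 = e^(−0.03)·[0.7002·0.5819 + 0.2998·8.9242] = 2.9921

2.99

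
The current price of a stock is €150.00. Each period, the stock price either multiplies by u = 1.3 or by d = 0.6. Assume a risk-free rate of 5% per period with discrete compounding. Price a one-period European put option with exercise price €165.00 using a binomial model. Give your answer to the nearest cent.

Risk-neutral probability p = (1 + 0.05 − 0.6)/(1.3 − 0.6) = 0.4500/0.7000 = 0.6429
Terminal stock prices: S_u = 195, S_d = 90
Terminal payoffs (K − S): max(-30, 0) = 0, max(75, 0) = 75
Node 0 (S = 150): V_0 = 1/1.05·[0.6429·0.0000 + 0.3571·75.0000] = 25.5102

€25.51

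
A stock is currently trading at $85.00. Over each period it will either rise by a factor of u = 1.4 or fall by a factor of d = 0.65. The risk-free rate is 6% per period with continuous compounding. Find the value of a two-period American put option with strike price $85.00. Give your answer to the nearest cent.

$14.31

Risk-neutral probability p = (e^0.06 − 0.65)/(1.4 − 0.65) = 0.4118/0.7500 = 0.5491
Terminal stock prices: S_uu = 166.6, S_ud = 77.35, S_dd = 35.91
Terminal payoffs (K − S): max(-81.6, 0) = 0, max(7.65, 0) = 7.65, max(49.09, 0) = 49.09
Node u (S = 119): continuation = e^(−0.06)·[0.5491·0.0000 + 0.4509·7.6500] = 3.2484; exercise value = 0.0000 ≤ continuation, so V_u = 3.2484
Node d (S = 55.25): continuation = e^(−0.06)·[0.5491·7.6500 + 0.4509·49.0875] = 24.8000; exercise value = 29.7500 > continuation, so V_d = 29.7500 (exercise)
Node 0 (S = 85): continuation = e^(−0.06)·[0.5491·3.2484 + 0.4509·29.7500] = 14.3125; exercise value = 0.0000 ≤ continuation, so V_0 = 14.3125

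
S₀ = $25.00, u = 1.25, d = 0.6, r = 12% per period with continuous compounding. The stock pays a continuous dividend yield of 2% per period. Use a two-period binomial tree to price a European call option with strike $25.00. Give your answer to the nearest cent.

Per-period risk-free factor R = e^0.12 = 1.1275; dividend-adjusted growth = e^(0.12−0.02) = 1.1052.
Risk-neutral probability p = (1.1052 − 0.6)/(1.25 − 0.6) = 0.5052/0.6500 = 0.7772
Terminal stock prices: S_uu = 39.06, S_ud = 18.75, S_dd = 9
Terminal payoffs (S − K): max(14.06, 0) = 14.06, max(-6.25, 0) = 0, max(-16, 0) = 0
Node u (S = 31.25): V_u = e^(−0.12)·[0.7772·14.0625 + 0.2228·0.0000] = 9.6933
Node d (S = 15): V_d = e^(−0.12)·[0.7772·0.0000 + 0.2228·0.0000] = 0.0000
Node 0 (S = 25): V_0 = e^(−0.12)·[0.7772·9.6933 + 0.2228·0.0000] = 6.6816

$6.68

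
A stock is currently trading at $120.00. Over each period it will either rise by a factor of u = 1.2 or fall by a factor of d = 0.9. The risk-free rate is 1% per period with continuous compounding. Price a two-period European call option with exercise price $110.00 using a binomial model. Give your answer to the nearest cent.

Risk-neutral probability p = (e^0.01 − 0.9)/(1.2 − 0.9) = 0.1101/0.3000 = 0.3668
Terminal stock prices: S_uu = 172.8, S_ud = 129.6, S_dd = 97.2
Terminal payoffs (S − K): max(62.8, 0) = 62.8, max(19.6, 0) = 19.6, max(-12.8, 0) = 0
Node u (S = 144): V_u = e^(−0.01)·[0.3668·62.8000 + 0.6332·19.6000] = 35.0945
Node d (S = 108): V_d = e^(−0.01)·[0.3668·19.6000 + 0.6332·0.0000] = 7.1184
Node 0 (S = 120): V_0 = e^(−0.01)·[0.3668·35.0945 + 0.6332·7.1184] = 17.2080

$17.21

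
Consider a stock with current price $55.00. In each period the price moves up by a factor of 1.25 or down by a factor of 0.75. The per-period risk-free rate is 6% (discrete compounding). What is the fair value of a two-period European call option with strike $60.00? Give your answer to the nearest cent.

Risk-neutral probability p = (1 + 0.06 − 0.75)/(1.25 − 0.75) = 0.3100/0.5000 = 0.6200
Terminal stock prices: S_uu = 85.94, S_ud = 51.56, S_dd = 30.94
Terminal payoffs (S − K): max(25.94, 0) = 25.94, max(-8.438, 0) = 0, max(-29.06, 0) = 0
Node u (S = 68.75): V_u = 1/1.06·[0.6200·25.9375 + 0.3800·0.0000] = 15.1710
Node d (S = 41.25): V_d = 1/1.06·[0.6200·0.0000 + 0.3800·0.0000] = 0.0000
Node 0 (S = 55): V_0 = 1/1.06·[0.6200·15.1710 + 0.3800·0.0000] = 8.8736

$8.87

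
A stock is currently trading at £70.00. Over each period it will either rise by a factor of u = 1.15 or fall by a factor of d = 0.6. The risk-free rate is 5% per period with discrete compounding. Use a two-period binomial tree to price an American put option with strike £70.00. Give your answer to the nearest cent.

£7.78

Risk-neutral probability p = (1 + 0.05 − 0.6)/(1.15 − 0.6) = 0.4500/0.5500 = 0.8182
Terminal stock prices: S_uu = 92.57, S_ud = 48.3, S_dd = 25.2
Terminal payoffs (K − S): max(-22.57, 0) = 0, max(21.7, 0) = 21.7, max(44.8, 0) = 44.8
Node u (S = 80.5): continuation = 1/1.05·[0.8182·0.0000 + 0.1818·21.7000] = 3.7576; exercise value = 0.0000 ≤ continuation, so V_u = 3.7576
Node d (S = 42): continuation = 1/1.05·[0.8182·21.7000 + 0.1818·44.8000] = 24.6667; exercise value = 28.0000 > continuation, so V_d = 28.0000 (exercise)
Node 0 (S = 70): continuation = 1/1.05·[0.8182·3.7576 + 0.1818·28.0000] = 7.7765; exercise value = 0.0000 ≤ continuation, so V_0 = 7.7765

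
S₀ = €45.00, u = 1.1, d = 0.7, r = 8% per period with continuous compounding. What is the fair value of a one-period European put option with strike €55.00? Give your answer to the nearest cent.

€5.77

Risk-neutral probability p = (e^0.08 − 0.7)/(1.1 − 0.7) = 0.3833/0.4000 = 0.9582
Terminal stock prices: S_u = 49.5, S_d = 31.5
Terminal payoffs (K − S): max(5.5, 0) = 5.5, max(23.5, 0) = 23.5
Node 0 (S = 45): V_0 = e^(−0.08)·[0.9582·5.5000 + 0.0418·23.5000] = 5.7714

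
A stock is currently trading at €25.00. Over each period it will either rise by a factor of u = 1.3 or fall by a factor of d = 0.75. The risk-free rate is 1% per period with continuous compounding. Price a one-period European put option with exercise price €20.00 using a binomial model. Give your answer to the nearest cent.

€0.65

Risk-neutral probability p = (e^0.01 − 0.75)/(1.3 − 0.75) = 0.2601/0.5500 = 0.4728
Terminal stock prices: S_u = 32.5, S_d = 18.75
Terminal payoffs (K − S): max(-12.5, 0) = 0, max(1.25, 0) = 1.25
Node 0 (S = 25): V_0 = e^(−0.01)·[0.4728·0.0000 + 0.5272·1.2500] = 0.6524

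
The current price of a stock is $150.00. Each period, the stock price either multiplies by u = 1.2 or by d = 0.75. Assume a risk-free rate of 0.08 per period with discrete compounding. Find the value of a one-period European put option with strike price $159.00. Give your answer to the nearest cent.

Risk-neutral probability p = (1 + 0.08 − 0.75)/(1.2 − 0.75) = 0.3300/0.4500 = 0.7333
Terminal stock prices: S_u = 180, S_d = 112.5
Terminal payoffs (K − S): max(-21, 0) = 0, max(46.5, 0) = 46.5
Node 0 (S = 150): V_0 = 1/1.08·[0.7333·0.0000 + 0.2667·46.5000] = 11.4815

$11.48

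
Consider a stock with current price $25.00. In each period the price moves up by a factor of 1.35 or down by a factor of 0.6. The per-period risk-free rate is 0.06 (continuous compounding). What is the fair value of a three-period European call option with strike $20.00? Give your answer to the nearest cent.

Risk-neutral probability p = (e^0.06 − 0.6)/(1.35 − 0.6) = 0.4618/0.7500 = 0.6158
Terminal stock prices: S_uuu = 61.51, S_uud = 27.34, S_udd = 12.15, S_ddd = 5.4
Terminal payoffs (S − K): max(41.51, 0) = 41.51, max(7.338, 0) = 7.338, max(-7.85, 0) = 0, max(-14.6, 0) = 0
Node uu (S = 45.56): V_uu = e^(−0.06)·[0.6158·41.5094 + 0.3842·7.3375] = 26.7272
Node ud (S = 20.25): V_ud = e^(−0.06)·[0.6158·7.3375 + 0.3842·0.0000] = 4.2552
Node dd (S = 9): V_dd = e^(−0.06)·[0.6158·0.0000 + 0.3842·0.0000] = 0.0000
Node u (S = 33.75): V_u = e^(−0.06)·[0.6158·26.7272 + 0.3842·4.2552] = 17.0394
Node d (S = 15): V_d = e^(−0.06)·[0.6158·4.2552 + 0.3842·0.0000] = 2.4677
Node 0 (S = 25): V_0 = e^(−0.06)·[0.6158·17.0394 + 0.3842·2.4677] = 10.7744

$10.77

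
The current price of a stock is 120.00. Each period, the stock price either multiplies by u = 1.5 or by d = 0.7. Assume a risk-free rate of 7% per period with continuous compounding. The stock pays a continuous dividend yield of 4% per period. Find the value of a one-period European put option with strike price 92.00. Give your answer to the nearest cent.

Per-period risk-free factor R = e^0.07 = 1.0725; dividend-adjusted growth = e^(0.07−0.04) = 1.0305.
Risk-neutral probability p = (1.0305 − 0.7)/(1.5 − 0.7) = 0.3305/0.8000 = 0.4131
Terminal stock prices: S_u = 180, S_d = 84
Terminal payoffs (K − S): max(-88, 0) = 0, max(8, 0) = 8
Node 0 (S = 120): V_0 = e^(−0.07)·[0.4131·0.0000 + 0.5869·8.0000] = 4.3780

4.38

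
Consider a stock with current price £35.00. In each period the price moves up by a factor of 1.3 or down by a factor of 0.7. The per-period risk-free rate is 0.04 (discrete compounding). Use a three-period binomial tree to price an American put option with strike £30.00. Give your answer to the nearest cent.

Risk-neutral probability p = (1 + 0.04 − 0.7)/(1.3 − 0.7) = 0.3400/0.6000 = 0.5667
Terminal stock prices: S_uuu = 76.89, S_uud = 41.41, S_udd = 22.29, S_ddd = 12
Terminal payoffs (K − S): max(-46.89, 0) = 0, max(-11.41, 0) = 0, max(7.705, 0) = 7.705, max(18, 0) = 18
Node uu (S = 59.15): continuation = 1/1.04·[0.5667·0.0000 + 0.4333·0.0000] = 0.0000; exercise value = 0.0000 ≤ continuation, so V_uu = 0.0000
Node ud (S = 31.85): continuation = 1/1.04·[0.5667·0.0000 + 0.4333·7.7050] = 3.2104; exercise value = 0.0000 ≤ continuation, so V_ud = 3.2104
Node dd (S = 17.15): continuation = 1/1.04·[0.5667·7.7050 + 0.4333·17.9950] = 11.6962; exercise value = 12.8500 > continuation, so V_dd = 12.8500 (exercise)
Node u (S = 45.5): continuation = 1/1.04·[0.5667·0.0000 + 0.4333·3.2104] = 1.3377; exercise value = 0.0000 ≤ continuation, so V_u = 1.3377
Node d (S = 24.5): continuation = 1/1.04·[0.5667·3.2104 + 0.4333·12.8500] = 7.1034; exercise value = 5.5000 ≤ continuation, so V_d = 7.1034
Node 0 (S = 35): continuation = 1/1.04·[0.5667·1.3377 + 0.4333·7.1034] = 3.6886; exercise value = 0.0000 ≤ continuation, so V_0 = 3.6886

£3.69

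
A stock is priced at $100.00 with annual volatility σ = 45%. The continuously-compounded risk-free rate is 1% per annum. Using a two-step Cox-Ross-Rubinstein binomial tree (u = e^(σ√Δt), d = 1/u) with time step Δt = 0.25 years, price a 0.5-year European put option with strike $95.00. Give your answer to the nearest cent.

$9.42

CRR parameters: u = e^(σ√Δt) = e^(0.45·√0.25) = 1.2523, d = 1/u = 0.7985
Per-period rate: rΔt = 0.01·0.25 = 0.0025, so R = e^0.0025 = 1.0025
Risk-neutral probability p = (e^0.0025 − 0.7985)/(1.2523 − 0.7985) = 0.2040/0.4538 = 0.4495
Terminal stock prices: S_uu = 156.8, S_ud = 100, S_dd = 63.76
Terminal payoffs (K − S): max(-61.83, 0) = 0, max(-5, 0) = 0, max(31.24, 0) = 31.24
Node u (S = 125.2): V_u = e^(−0.0025)·[0.4495·0.0000 + 0.5505·0.0000] = 0.0000
Node d (S = 79.85): V_d = e^(−0.0025)·[0.4495·0.0000 + 0.5505·31.2372] = 17.1531
Node 0 (S = 100): V_0 = e^(−0.0025)·[0.4495·0.0000 + 0.5505·17.1531] = 9.4192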